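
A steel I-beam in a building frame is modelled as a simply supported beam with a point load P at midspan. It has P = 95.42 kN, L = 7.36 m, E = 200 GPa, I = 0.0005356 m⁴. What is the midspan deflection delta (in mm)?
Model: a simply supported beam with a point load P at midspan, so delta = (P·L^3) / (48·E·I).
Convert to SI units:
  P = 95.42 kN = 95420 N
  E = 200 GPa = 2 × 10¹¹ Pa
Substitute:
  delta = (95420 × 7.36^3) / (48 × (2 × 10¹¹) × 0.0005356)
  delta = 0.007399 m
Convert: delta = 0.007399 m = 7.399 mm
Final answer: delta = 7.399 mm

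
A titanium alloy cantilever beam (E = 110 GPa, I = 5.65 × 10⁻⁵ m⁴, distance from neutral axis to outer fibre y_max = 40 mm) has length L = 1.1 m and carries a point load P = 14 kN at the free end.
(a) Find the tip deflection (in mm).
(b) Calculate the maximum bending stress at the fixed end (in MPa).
(a) Tip deflection of a cantilever with an end point load: δ = P·L^3 / (3·E·I). Convert P = 14 kN = 14000 N, E = 110 GPa = 1.1 × 10¹¹ Pa.
  δ = (14000 × 1.1^3) / (3 × (1.1 × 10¹¹) × (5.65 × 10⁻⁵)) = 0.0009994 m = 0.9994 mm
(b) Maximum bending moment at the fixed end: M = P·L = 14000 × 1.1 = 15400 N·m. Convert y_max = 40 mm = 0.04 m.
  σ = M·y_max / I = (15400 × 0.04) / (5.65 × 10⁻⁵) = 1.09 × 10⁷ Pa = 10.9 MPa
Final answer: (a) δ = 0.9994 mm, (b) σ = 10.9 MPa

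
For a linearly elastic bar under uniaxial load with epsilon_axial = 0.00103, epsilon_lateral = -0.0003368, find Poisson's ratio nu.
Model: a linearly elastic bar under uniaxial load, so epsilon_lateral = -nu·epsilon_axial.
Solve for nu: nu = -epsilon_lateral / epsilon_axial.
Substitute:
  nu = -(-0.0003368) / 0.00103
  nu = 0.327
Final answer: nu = 0.327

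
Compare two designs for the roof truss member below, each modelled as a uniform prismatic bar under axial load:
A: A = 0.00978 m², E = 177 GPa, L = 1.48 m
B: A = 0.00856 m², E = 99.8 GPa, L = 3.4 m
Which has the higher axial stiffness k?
Model: a uniform prismatic bar under axial load, so k = (A·E) / L (SI units).
  A: k = (0.00978 × (1.77 × 10¹¹)) / 1.48 = 1.17 × 10⁹ N/m = 1170 MN/m
  B: k = (0.00856 × (9.98 × 10¹⁰)) / 3.4 = 2.513 × 10⁸ N/m = 251.3 MN/m
1170 MN/m > 251.3 MN/m, so A is larger.
Final answer: A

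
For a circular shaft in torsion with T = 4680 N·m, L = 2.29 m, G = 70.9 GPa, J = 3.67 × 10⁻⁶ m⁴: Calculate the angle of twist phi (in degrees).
Model: a circular shaft in torsion, so phi = (T·L) / (G·J).
Convert to SI units:
  G = 70.9 GPa = 7.09 × 10¹⁰ Pa
Substitute:
  phi = (4680 × 2.29) / ((7.09 × 10¹⁰) × (3.67 × 10⁻⁶))
  phi = 0.04119 rad
Convert to degrees: phi = 0.04119 × 180/π = 2.36°
Final answer: phi = 2.36°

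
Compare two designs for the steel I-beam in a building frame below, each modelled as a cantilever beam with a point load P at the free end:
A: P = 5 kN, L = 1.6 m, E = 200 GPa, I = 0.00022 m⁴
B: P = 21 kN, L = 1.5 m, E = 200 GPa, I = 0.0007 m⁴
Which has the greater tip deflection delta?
Model: a cantilever beam with a point load P at the free end, so delta = (P·L^3) / (3·E·I) (SI units).
  A: delta = (5000 × 1.6^3) / (3 × (2 × 10¹¹) × 0.00022) = 0.0001552 m = 0.1552 mm
  B: delta = (21000 × 1.5^3) / (3 × (2 × 10¹¹) × 0.0007) = 0.0001688 m = 0.1688 mm
0.1688 mm > 0.1552 mm, so B is larger.
Final answer: B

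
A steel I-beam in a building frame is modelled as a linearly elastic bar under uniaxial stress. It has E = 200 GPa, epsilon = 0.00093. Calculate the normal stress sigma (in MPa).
Model: a linearly elastic bar under uniaxial stress, so sigma = E·epsilon.
Convert to SI units:
  E = 200 GPa = 2 × 10¹¹ Pa
Substitute:
  sigma = (2 × 10¹¹) × 0.00093
  sigma = 1.86 × 10⁸ Pa
Convert: sigma = 1.86 × 10⁸ Pa = 186 MPa
Final answer: sigma = 186 MPa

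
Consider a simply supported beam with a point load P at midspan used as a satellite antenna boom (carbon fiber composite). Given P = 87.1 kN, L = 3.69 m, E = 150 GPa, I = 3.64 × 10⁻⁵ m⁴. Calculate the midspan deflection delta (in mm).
Model: a simply supported beam with a point load P at midspan, so delta = (P·L^3) / (48·E·I).
Convert to SI units:
  P = 87.1 kN = 87100 N
  E = 150 GPa = 1.5 × 10¹¹ Pa
Substitute:
  delta = (87100 × 3.69^3) / (48 × (1.5 × 10¹¹) × (3.64 × 10⁻⁵))
  delta = 0.0167 m
Convert: delta = 0.0167 m = 16.7 mm
Final answer: delta = 16.7 mm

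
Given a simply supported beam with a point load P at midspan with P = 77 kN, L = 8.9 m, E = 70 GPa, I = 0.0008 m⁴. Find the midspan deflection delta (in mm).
Model: a simply supported beam with a point load P at midspan, so delta = (P·L^3) / (48·E·I).
Convert to SI units:
  P = 77 kN = 77000 N
  E = 70 GPa = 7 × 10¹⁰ Pa
Substitute:
  delta = (77000 × 8.9^3) / (48 × (7 × 10¹⁰) × 0.0008)
  delta = 0.02019 m
Convert: delta = 0.02019 m = 20.19 mm
Final answer: delta = 20.19 mm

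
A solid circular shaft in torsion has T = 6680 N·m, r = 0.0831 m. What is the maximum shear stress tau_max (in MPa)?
Model: a solid circular shaft in torsion, so tau_max = (2·T) / (π·r^3).
Substitute:
  tau_max = (2 × 6680) / (π × 0.0831^3)
  tau_max = 7.411 × 10⁶ Pa
Convert: tau_max = 7.411 × 10⁶ Pa = 7.411 MPa
Final answer: tau_max = 7.411 MPa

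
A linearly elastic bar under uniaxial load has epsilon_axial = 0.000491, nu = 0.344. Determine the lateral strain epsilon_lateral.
Model: a linearly elastic bar under uniaxial load, so epsilon_lateral = -nu·epsilon_axial.
Substitute:
  epsilon_lateral = -(0.344 × 0.000491)
  epsilon_lateral = -0.0001689
Final answer: epsilon_lateral = -0.0001689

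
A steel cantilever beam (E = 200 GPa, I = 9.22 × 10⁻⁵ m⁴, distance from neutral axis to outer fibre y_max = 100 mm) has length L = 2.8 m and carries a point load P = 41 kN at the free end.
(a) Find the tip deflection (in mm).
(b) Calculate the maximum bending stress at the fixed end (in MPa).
(a) Tip deflection of a cantilever with an end point load: δ = P·L^3 / (3·E·I). Convert P = 41 kN = 41000 N, E = 200 GPa = 2 × 10¹¹ Pa.
  δ = (41000 × 2.8^3) / (3 × (2 × 10¹¹) × (9.22 × 10⁻⁵)) = 0.01627 m = 16.27 mm
(b) Maximum bending moment at the fixed end: M = P·L = 41000 × 2.8 = 114800 N·m. Convert y_max = 100 mm = 0.1 m.
  σ = M·y_max / I = (114800 × 0.1) / (9.22 × 10⁻⁵) = 1.245 × 10⁸ Pa = 124.5 MPa
Final answer: (a) δ = 16.27 mm, (b) σ = 124.5 MPa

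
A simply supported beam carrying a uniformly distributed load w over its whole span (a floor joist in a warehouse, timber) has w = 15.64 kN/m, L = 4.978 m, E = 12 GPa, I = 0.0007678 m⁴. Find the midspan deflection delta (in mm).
Model: a simply supported beam carrying a uniformly distributed load w over its whole span, so delta = (5·w·L^4) / (384·E·I).
Convert to SI units:
  w = 15.64 kN/m = 15640 N/m
  E = 12 GPa = 1.2 × 10¹⁰ Pa
Substitute:
  delta = (5 × 15640 × 4.978^4) / (384 × (1.2 × 10¹⁰) × 0.0007678)
  delta = 0.01357 m
Convert: delta = 0.01357 m = 13.57 mm
Final answer: delta = 13.57 mm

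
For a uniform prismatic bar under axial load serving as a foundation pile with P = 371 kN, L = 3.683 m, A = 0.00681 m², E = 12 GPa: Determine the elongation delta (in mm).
Model: a uniform prismatic bar under axial load, so delta = (P·L) / (A·E).
Convert to SI units:
  P = 371 kN = 371000 N
  E = 12 GPa = 1.2 × 10¹⁰ Pa
Substitute:
  delta = (371000 × 3.683) / (0.00681 × (1.2 × 10¹⁰))
  delta = 0.01672 m
Convert: delta = 0.01672 m = 16.72 mm
Final answer: delta = 16.72 mm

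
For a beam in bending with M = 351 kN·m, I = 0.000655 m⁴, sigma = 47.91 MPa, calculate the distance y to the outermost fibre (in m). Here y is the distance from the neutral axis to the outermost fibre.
Model: a beam in bending, so sigma = (M·y) / I.
Solve for y: y = (sigma·I) / M.
Convert to SI units:
  M = 351 kN·m = 351000 N·m
  sigma = 47.91 MPa = 4.791 × 10⁷ Pa
Substitute:
  y = ((4.791 × 10⁷) × 0.000655) / 351000
  y = 0.0894 m
Final answer: y = 0.0894 m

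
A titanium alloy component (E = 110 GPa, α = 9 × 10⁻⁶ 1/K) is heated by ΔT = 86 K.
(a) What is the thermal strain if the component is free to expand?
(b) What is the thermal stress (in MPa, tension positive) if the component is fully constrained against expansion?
(a) Free thermal strain ε_th = α·ΔT = (9 × 10⁻⁶) × 86 = 0.000774
(b) Fully constrained, the expansion is suppressed, so σ = -E·α·ΔT. Convert E = 110 GPa = 1.1 × 10¹¹ Pa.
  σ = -(1.1 × 10¹¹) × (9 × 10⁻⁶) × 86 = -8.514 × 10⁷ Pa = -85.14 MPa (compressive)
Final answer: (a) ε_th = 0.000774, (b) σ = -85.14 MPa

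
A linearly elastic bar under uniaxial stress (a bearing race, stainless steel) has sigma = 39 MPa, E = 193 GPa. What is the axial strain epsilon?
Model: a linearly elastic bar under uniaxial stress, so epsilon = sigma / E.
Convert to SI units:
  sigma = 39 MPa = 3.9 × 10⁷ Pa
  E = 193 GPa = 1.93 × 10¹¹ Pa
Substitute:
  epsilon = (3.9 × 10⁷) / (1.93 × 10¹¹)
  epsilon = 0.0002021
Final answer: epsilon = 0.0002021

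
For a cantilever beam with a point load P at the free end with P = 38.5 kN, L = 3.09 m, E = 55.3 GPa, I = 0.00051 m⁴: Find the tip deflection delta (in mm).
Model: a cantilever beam with a point load P at the free end, so delta = (P·L^3) / (3·E·I).
Convert to SI units:
  P = 38.5 kN = 38500 N
  E = 55.3 GPa = 5.53 × 10¹⁰ Pa
Substitute:
  delta = (38500 × 3.09^3) / (3 × (5.53 × 10¹⁰) × 0.00051)
  delta = 0.01343 m
Convert: delta = 0.01343 m = 13.43 mm
Final answer: delta = 13.43 mm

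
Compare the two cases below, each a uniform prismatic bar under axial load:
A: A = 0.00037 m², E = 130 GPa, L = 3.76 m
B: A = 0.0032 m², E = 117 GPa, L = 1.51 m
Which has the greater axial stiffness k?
Model: a uniform prismatic bar under axial load, so k = (A·E) / L (SI units).
  A: k = (0.00037 × (1.3 × 10¹¹)) / 3.76 = 1.279 × 10⁷ N/m = 12.79 MN/m
  B: k = (0.0032 × (1.17 × 10¹¹)) / 1.51 = 2.479 × 10⁸ N/m = 247.9 MN/m
247.9 MN/m > 12.79 MN/m, so B is larger.
Final answer: B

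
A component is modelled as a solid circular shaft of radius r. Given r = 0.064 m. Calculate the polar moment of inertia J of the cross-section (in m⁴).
Model: a solid circular shaft of radius r, so J = (π·r^4) / 2.
Substitute:
  J = (π × 0.064^4) / 2
  J = 2.635 × 10⁻⁵ m⁴
Final answer: J = 2.635 × 10⁻⁵ m⁴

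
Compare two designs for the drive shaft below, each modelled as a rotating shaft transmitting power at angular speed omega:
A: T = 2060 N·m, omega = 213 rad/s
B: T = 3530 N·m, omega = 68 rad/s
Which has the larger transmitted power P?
Model: a rotating shaft transmitting power at angular speed omega, so P = T·omega (SI units).
  A: P = 2060 × 213 = 438800 W = 438.8 kW
  B: P = 3530 × 68 = 240000 W = 240 kW
438.8 kW > 240 kW, so A is larger.
Final answer: A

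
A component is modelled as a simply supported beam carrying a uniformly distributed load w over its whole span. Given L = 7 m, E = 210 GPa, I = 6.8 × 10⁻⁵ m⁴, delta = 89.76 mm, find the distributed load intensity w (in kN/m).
Model: a simply supported beam carrying a uniformly distributed load w over its whole span, so delta = (5·w·L^4) / (384·E·I).
Solve for w: w = (384·delta·E·I) / (5·L^4).
Convert to SI units:
  E = 210 GPa = 2.1 × 10¹¹ Pa
  delta = 89.76 mm = 0.08976 m
Substitute:
  w = (384 × 0.08976 × (2.1 × 10¹¹) × (6.8 × 10⁻⁵)) / (5 × 7^4)
  w = 41000 N/m
Convert: w = 41000 N/m = 41 kN/m
Final answer: w = 41 kN/m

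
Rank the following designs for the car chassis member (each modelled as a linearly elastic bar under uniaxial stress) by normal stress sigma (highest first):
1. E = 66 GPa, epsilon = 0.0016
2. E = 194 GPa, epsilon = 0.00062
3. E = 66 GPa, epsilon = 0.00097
Model: a linearly elastic bar under uniaxial stress, so sigma = E·epsilon (SI units).
  Case 1: sigma = (6.6 × 10¹⁰) × 0.0016 = 1.056 × 10⁸ Pa = 105.6 MPa
  Case 2: sigma = (1.94 × 10¹¹) × 0.00062 = 1.203 × 10⁸ Pa = 120.3 MPa
  Case 3: sigma = (6.6 × 10¹⁰) × 0.00097 = 6.402 × 10⁷ Pa = 64.02 MPa
Ordering: 120.3 MPa (case 2) > 105.6 MPa (case 1) > 64.02 MPa (case 3)
Final answer: 2, 1, 3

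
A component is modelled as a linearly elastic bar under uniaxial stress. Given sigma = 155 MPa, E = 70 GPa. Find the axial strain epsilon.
Model: a linearly elastic bar under uniaxial stress, so epsilon = sigma / E.
Convert to SI units:
  sigma = 155 MPa = 1.55 × 10⁸ Pa
  E = 70 GPa = 7 × 10¹⁰ Pa
Substitute:
  epsilon = (1.55 × 10⁸) / (7 × 10¹⁰)
  epsilon = 0.002214
Final answer: epsilon = 0.002214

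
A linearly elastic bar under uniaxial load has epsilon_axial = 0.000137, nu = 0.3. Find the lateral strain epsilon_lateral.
Model: a linearly elastic bar under uniaxial load, so epsilon_lateral = -nu·epsilon_axial.
Substitute:
  epsilon_lateral = -(0.3 × 0.000137)
  epsilon_lateral = -4.11 × 10⁻⁵
Final answer: epsilon_lateral = -4.11 × 10⁻⁵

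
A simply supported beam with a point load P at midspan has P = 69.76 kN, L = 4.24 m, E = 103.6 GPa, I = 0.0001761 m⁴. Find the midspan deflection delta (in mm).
Model: a simply supported beam with a point load P at midspan, so delta = (P·L^3) / (48·E·I).
Convert to SI units:
  P = 69.76 kN = 69760 N
  E = 103.6 GPa = 1.036 × 10¹¹ Pa
Substitute:
  delta = (69760 × 4.24^3) / (48 × (1.036 × 10¹¹) × 0.0001761)
  delta = 0.006072 m
Convert: delta = 0.006072 m = 6.072 mm
Final answer: delta = 6.072 mm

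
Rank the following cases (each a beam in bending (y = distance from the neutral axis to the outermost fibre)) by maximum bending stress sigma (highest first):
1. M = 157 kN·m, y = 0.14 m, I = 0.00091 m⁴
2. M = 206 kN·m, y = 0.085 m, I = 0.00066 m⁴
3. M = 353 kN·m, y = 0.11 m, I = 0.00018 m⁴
Model: a beam in bending (y = distance from the neutral axis to the outermost fibre), so sigma = (M·y) / I (SI units).
  Case 1: sigma = (157000 × 0.14) / 0.00091 = 2.415 × 10⁷ Pa = 24.15 MPa
  Case 2: sigma = (206000 × 0.085) / 0.00066 = 2.653 × 10⁷ Pa = 26.53 MPa
  Case 3: sigma = (353000 × 0.11) / 0.00018 = 2.157 × 10⁸ Pa = 215.7 MPa
Ordering: 215.7 MPa (case 3) > 26.53 MPa (case 2) > 24.15 MPa (case 1)
Final answer: 3, 2, 1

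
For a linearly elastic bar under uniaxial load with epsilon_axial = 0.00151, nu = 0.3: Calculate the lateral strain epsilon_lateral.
Model: a linearly elastic bar under uniaxial load, so epsilon_lateral = -nu·epsilon_axial.
Substitute:
  epsilon_lateral = -(0.3 × 0.00151)
  epsilon_lateral = -0.000453
Final answer: epsilon_lateral = -0.000453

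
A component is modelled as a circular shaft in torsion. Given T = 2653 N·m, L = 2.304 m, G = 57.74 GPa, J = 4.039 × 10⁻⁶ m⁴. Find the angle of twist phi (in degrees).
Model: a circular shaft in torsion, so phi = (T·L) / (G·J).
Convert to SI units:
  G = 57.74 GPa = 5.774 × 10¹⁰ Pa
Substitute:
  phi = (2653 × 2.304) / ((5.774 × 10¹⁰) × (4.039 × 10⁻⁶))
  phi = 0.02621 rad
Convert to degrees: phi = 0.02621 × 180/π = 1.502°
Final answer: phi = 1.502°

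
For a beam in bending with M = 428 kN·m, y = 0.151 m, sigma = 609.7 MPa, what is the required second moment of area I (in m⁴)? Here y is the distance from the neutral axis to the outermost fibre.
Model: a beam in bending, so sigma = (M·y) / I.
Solve for I: I = (M·y) / sigma.
Convert to SI units:
  M = 428 kN·m = 428000 N·m
  sigma = 609.7 MPa = 6.097 × 10⁸ Pa
Substitute:
  I = (428000 × 0.151) / (6.097 × 10⁸)
  I = 0.000106 m⁴
Final answer: I = 0.000106 m⁴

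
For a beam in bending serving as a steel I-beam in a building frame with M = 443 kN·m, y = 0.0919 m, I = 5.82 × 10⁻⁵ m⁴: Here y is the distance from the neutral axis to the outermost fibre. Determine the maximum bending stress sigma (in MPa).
Model: a beam in bending, so sigma = (M·y) / I.
Convert to SI units:
  M = 443 kN·m = 443000 N·m
Substitute:
  sigma = (443000 × 0.0919) / (5.82 × 10⁻⁵)
  sigma = 6.995 × 10⁸ Pa
Convert: sigma = 6.995 × 10⁸ Pa = 699.5 MPa
Final answer: sigma = 699.5 MPa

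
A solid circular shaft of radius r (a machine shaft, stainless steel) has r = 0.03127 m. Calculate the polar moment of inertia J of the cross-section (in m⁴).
Model: a solid circular shaft of radius r, so J = (π·r^4) / 2.
Substitute:
  J = (π × 0.03127^4) / 2
  J = 1.502 × 10⁻⁶ m⁴
Final answer: J = 1.502 × 10⁻⁶ m⁴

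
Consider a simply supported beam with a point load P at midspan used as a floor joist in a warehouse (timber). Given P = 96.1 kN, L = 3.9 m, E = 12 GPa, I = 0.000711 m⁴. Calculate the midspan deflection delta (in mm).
Model: a simply supported beam with a point load P at midspan, so delta = (P·L^3) / (48·E·I).
Convert to SI units:
  P = 96.1 kN = 96100 N
  E = 12 GPa = 1.2 × 10¹⁰ Pa
Substitute:
  delta = (96100 × 3.9^3) / (48 × (1.2 × 10¹⁰) × 0.000711)
  delta = 0.01392 m
Convert: delta = 0.01392 m = 13.92 mm
Final answer: delta = 13.92 mm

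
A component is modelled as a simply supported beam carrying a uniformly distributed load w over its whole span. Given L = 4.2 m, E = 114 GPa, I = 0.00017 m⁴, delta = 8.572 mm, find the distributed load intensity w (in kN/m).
Model: a simply supported beam carrying a uniformly distributed load w over its whole span, so delta = (5·w·L^4) / (384·E·I).
Solve for w: w = (384·delta·E·I) / (5·L^4).
Convert to SI units:
  E = 114 GPa = 1.14 × 10¹¹ Pa
  delta = 8.572 mm = 0.008572 m
Substitute:
  w = (384 × 0.008572 × (1.14 × 10¹¹) × 0.00017) / (5 × 4.2^4)
  w = 41000 N/m
Convert: w = 41000 N/m = 41 kN/m
Final answer: w = 41 kN/m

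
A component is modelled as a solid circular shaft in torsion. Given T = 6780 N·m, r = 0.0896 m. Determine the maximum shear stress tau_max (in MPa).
Model: a solid circular shaft in torsion, so tau_max = (2·T) / (π·r^3).
Substitute:
  tau_max = (2 × 6780) / (π × 0.0896^3)
  tau_max = 6 × 10⁶ Pa
Convert: tau_max = 6 × 10⁶ Pa = 6 MPa
Final answer: tau_max = 6 MPa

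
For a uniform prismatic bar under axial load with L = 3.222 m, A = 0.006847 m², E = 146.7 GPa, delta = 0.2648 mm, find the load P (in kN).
Model: a uniform prismatic bar under axial load, so delta = (P·L) / (A·E).
Solve for P: P = (delta·A·E) / L.
Convert to SI units:
  E = 146.7 GPa = 1.467 × 10¹¹ Pa
  delta = 0.2648 mm = 0.0002648 m
Substitute:
  P = (0.0002648 × 0.006847 × (1.467 × 10¹¹)) / 3.222
  P = 82550 N
Convert: P = 82550 N = 82.55 kN
Final answer: P = 82.55 kN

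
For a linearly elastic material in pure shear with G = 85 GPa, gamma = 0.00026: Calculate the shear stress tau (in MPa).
Model: a linearly elastic material in pure shear, so tau = G·gamma.
Convert to SI units:
  G = 85 GPa = 8.5 × 10¹⁰ Pa
Substitute:
  tau = (8.5 × 10¹⁰) × 0.00026
  tau = 2.21 × 10⁷ Pa
Convert: tau = 2.21 × 10⁷ Pa = 22.1 MPa
Final answer: tau = 22.1 MPa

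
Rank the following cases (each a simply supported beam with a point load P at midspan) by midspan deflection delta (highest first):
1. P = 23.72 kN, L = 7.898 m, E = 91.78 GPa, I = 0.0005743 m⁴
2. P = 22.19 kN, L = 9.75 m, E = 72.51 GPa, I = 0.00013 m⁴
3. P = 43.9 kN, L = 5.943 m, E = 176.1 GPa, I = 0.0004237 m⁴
Model: a simply supported beam with a point load P at midspan, so delta = (P·L^3) / (48·E·I) (SI units).
  Case 1: delta = (23720 × 7.898^3) / (48 × (9.178 × 10¹⁰) × 0.0005743) = 0.004619 m = 4.619 mm
  Case 2: delta = (22190 × 9.75^3) / (48 × (7.251 × 10¹⁰) × 0.00013) = 0.04546 m = 45.46 mm
  Case 3: delta = (43900 × 5.943^3) / (48 × (1.761 × 10¹¹) × 0.0004237) = 0.002573 m = 2.573 mm
Ordering: 45.46 mm (case 2) > 4.619 mm (case 1) > 2.573 mm (case 3)
Final answer: 2, 1, 3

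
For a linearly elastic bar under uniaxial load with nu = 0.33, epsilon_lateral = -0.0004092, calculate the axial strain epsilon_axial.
Model: a linearly elastic bar under uniaxial load, so epsilon_lateral = -nu·epsilon_axial.
Solve for epsilon_axial: epsilon_axial = -epsilon_lateral / nu.
Substitute:
  epsilon_axial = -(-0.0004092) / 0.33
  epsilon_axial = 0.00124
Final answer: epsilon_axial = 0.00124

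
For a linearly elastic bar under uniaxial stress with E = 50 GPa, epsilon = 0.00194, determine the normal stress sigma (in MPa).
Model: a linearly elastic bar under uniaxial stress, so epsilon = sigma / E.
Solve for sigma: sigma = epsilon·E.
Convert to SI units:
  E = 50 GPa = 5 × 10¹⁰ Pa
Substitute:
  sigma = 0.00194 × (5 × 10¹⁰)
  sigma = 9.7 × 10⁷ Pa
Convert: sigma = 9.7 × 10⁷ Pa = 97 MPa
Final answer: sigma = 97 MPa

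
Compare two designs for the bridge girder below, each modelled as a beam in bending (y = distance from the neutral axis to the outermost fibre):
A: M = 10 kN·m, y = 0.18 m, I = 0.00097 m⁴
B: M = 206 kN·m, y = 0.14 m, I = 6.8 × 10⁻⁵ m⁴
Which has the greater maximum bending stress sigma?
Model: a beam in bending (y = distance from the neutral axis to the outermost fibre), so sigma = (M·y) / I (SI units).
  A: sigma = (10000 × 0.18) / 0.00097 = 1.856 × 10⁶ Pa = 1.856 MPa
  B: sigma = (206000 × 0.14) / (6.8 × 10⁻⁵) = 4.241 × 10⁸ Pa = 424.1 MPa
424.1 MPa > 1.856 MPa, so B is larger.
Final answer: B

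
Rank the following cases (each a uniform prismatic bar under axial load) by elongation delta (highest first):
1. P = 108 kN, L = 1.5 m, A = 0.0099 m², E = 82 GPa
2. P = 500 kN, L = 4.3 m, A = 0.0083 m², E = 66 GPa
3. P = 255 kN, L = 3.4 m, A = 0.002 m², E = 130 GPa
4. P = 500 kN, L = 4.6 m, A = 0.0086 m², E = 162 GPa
Model: a uniform prismatic bar under axial load, so delta = (P·L) / (A·E) (SI units).
  Case 1: delta = (108000 × 1.5) / (0.0099 × (8.2 × 10¹⁰)) = 0.0001996 m = 0.1996 mm
  Case 2: delta = (500000 × 4.3) / (0.0083 × (6.6 × 10¹⁰)) = 0.003925 m = 3.925 mm
  Case 3: delta = (255000 × 3.4) / (0.002 × (1.3 × 10¹¹)) = 0.003335 m = 3.335 mm
  Case 4: delta = (500000 × 4.6) / (0.0086 × (1.62 × 10¹¹)) = 0.001651 m = 1.651 mm
Ordering: 3.925 mm (case 2) > 3.335 mm (case 3) > 1.651 mm (case 4) > 0.1996 mm (case 1)
Final answer: 2, 3, 4, 1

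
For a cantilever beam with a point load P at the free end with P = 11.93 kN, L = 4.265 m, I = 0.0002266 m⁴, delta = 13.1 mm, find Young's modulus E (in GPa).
Model: a cantilever beam with a point load P at the free end, so delta = (P·L^3) / (3·E·I).
Solve for E: E = (P·L^3) / (3·delta·I).
Convert to SI units:
  P = 11.93 kN = 11930 N
  delta = 13.1 mm = 0.0131 m
Substitute:
  E = (11930 × 4.265^3) / (3 × 0.0131 × 0.0002266)
  E = 1.039 × 10¹¹ Pa
Convert: E = 1.039 × 10¹¹ Pa = 103.9 GPa
Final answer: E = 103.9 GPa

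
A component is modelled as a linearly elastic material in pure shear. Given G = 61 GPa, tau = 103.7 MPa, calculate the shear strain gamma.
Model: a linearly elastic material in pure shear, so tau = G·gamma.
Solve for gamma: gamma = tau / G.
Convert to SI units:
  G = 61 GPa = 6.1 × 10¹⁰ Pa
  tau = 103.7 MPa = 1.037 × 10⁸ Pa
Substitute:
  gamma = (1.037 × 10⁸) / (6.1 × 10¹⁰)
  gamma = 0.0017
Final answer: gamma = 0.0017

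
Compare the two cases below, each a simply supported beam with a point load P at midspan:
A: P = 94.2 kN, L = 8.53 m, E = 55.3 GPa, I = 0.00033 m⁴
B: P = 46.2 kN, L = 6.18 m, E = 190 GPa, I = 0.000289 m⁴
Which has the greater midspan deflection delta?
Model: a simply supported beam with a point load P at midspan, so delta = (P·L^3) / (48·E·I) (SI units).
  A: delta = (94200 × 8.53^3) / (48 × (5.53 × 10¹⁰) × 0.00033) = 0.06674 m = 66.74 mm
  B: delta = (46200 × 6.18^3) / (48 × (1.9 × 10¹¹) × 0.000289) = 0.004137 m = 4.137 mm
66.74 mm > 4.137 mm, so A is larger.
Final answer: A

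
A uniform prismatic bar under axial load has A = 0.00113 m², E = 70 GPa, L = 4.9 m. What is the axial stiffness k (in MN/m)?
Model: a uniform prismatic bar under axial load, so k = (A·E) / L.
Convert to SI units:
  E = 70 GPa = 7 × 10¹⁰ Pa
Substitute:
  k = (0.00113 × (7 × 10¹⁰)) / 4.9
  k = 1.614 × 10⁷ N/m
Convert: k = 1.614 × 10⁷ N/m = 16.14 MN/m
Final answer: k = 16.14 MN/m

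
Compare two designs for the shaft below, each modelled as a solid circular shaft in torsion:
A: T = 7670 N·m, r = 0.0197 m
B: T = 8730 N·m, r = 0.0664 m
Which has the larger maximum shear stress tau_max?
Model: a solid circular shaft in torsion, so tau_max = (2·T) / (π·r^3) (SI units).
  A: tau_max = (2 × 7670) / (π × 0.0197^3) = 6.387 × 10⁸ Pa = 638.7 MPa
  B: tau_max = (2 × 8730) / (π × 0.0664^3) = 1.898 × 10⁷ Pa = 18.98 MPa
638.7 MPa > 18.98 MPa, so A is larger.
Final answer: A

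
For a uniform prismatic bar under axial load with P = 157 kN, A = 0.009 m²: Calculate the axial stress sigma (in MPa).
Model: a uniform prismatic bar under axial load, so sigma = P / A.
Convert to SI units:
  P = 157 kN = 157000 N
Substitute:
  sigma = 157000 / 0.009
  sigma = 1.744 × 10⁷ Pa
Convert: sigma = 1.744 × 10⁷ Pa = 17.44 MPa
Final answer: sigma = 17.44 MPa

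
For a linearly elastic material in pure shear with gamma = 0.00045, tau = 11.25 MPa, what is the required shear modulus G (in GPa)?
Model: a linearly elastic material in pure shear, so tau = G·gamma.
Solve for G: G = tau / gamma.
Convert to SI units:
  tau = 11.25 MPa = 1.125 × 10⁷ Pa
Substitute:
  G = (1.125 × 10⁷) / 0.00045
  G = 2.5 × 10¹⁰ Pa
Convert: G = 2.5 × 10¹⁰ Pa = 25 GPa
Final answer: G = 25 GPa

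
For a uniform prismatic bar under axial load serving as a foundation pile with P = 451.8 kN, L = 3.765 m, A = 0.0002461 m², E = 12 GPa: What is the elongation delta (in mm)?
Model: a uniform prismatic bar under axial load, so delta = (P·L) / (A·E).
Convert to SI units:
  P = 451.8 kN = 451800 N
  E = 12 GPa = 1.2 × 10¹⁰ Pa
Substitute:
  delta = (451800 × 3.765) / (0.0002461 × (1.2 × 10¹⁰))
  delta = 0.576 m
Convert: delta = 0.576 m = 576 mm
Final answer: delta = 576 mm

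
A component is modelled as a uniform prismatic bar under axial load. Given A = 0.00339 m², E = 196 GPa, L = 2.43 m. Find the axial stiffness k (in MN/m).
Model: a uniform prismatic bar under axial load, so k = (A·E) / L.
Convert to SI units:
  E = 196 GPa = 1.96 × 10¹¹ Pa
Substitute:
  k = (0.00339 × (1.96 × 10¹¹)) / 2.43
  k = 2.734 × 10⁸ N/m
Convert: k = 2.734 × 10⁸ N/m = 273.4 MN/m
Final answer: k = 273.4 MN/m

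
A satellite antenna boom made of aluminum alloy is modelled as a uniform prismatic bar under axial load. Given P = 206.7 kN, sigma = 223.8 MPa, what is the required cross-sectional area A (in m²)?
Model: a uniform prismatic bar under axial load, so sigma = P / A.
Solve for A: A = P / sigma.
Convert to SI units:
  P = 206.7 kN = 206700 N
  sigma = 223.8 MPa = 2.238 × 10⁸ Pa
Substitute:
  A = 206700 / (2.238 × 10⁸)
  A = 0.0009236 m²
Final answer: A = 0.0009236 m²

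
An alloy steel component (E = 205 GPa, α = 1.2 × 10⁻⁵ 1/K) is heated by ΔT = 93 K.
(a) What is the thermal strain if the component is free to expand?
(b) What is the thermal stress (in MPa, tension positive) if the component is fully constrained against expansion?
(a) Free thermal strain ε_th = α·ΔT = (1.2 × 10⁻⁵) × 93 = 0.001116
(b) Fully constrained, the expansion is suppressed, so σ = -E·α·ΔT. Convert E = 205 GPa = 2.05 × 10¹¹ Pa.
  σ = -(2.05 × 10¹¹) × (1.2 × 10⁻⁵) × 93 = -2.288 × 10⁸ Pa = -228.8 MPa (compressive)
Final answer: (a) ε_th = 0.001116, (b) σ = -228.8 MPa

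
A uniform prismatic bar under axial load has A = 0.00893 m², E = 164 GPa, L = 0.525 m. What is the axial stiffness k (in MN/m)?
Model: a uniform prismatic bar under axial load, so k = (A·E) / L.
Convert to SI units:
  E = 164 GPa = 1.64 × 10¹¹ Pa
Substitute:
  k = (0.00893 × (1.64 × 10¹¹)) / 0.525
  k = 2.79 × 10⁹ N/m
Convert: k = 2.79 × 10⁹ N/m = 2790 MN/m
Final answer: k = 2790 MN/m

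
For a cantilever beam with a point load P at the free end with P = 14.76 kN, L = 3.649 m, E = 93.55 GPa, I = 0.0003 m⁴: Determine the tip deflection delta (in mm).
Model: a cantilever beam with a point load P at the free end, so delta = (P·L^3) / (3·E·I).
Convert to SI units:
  P = 14.76 kN = 14760 N
  E = 93.55 GPa = 9.355 × 10¹⁰ Pa
Substitute:
  delta = (14760 × 3.649^3) / (3 × (9.355 × 10¹⁰) × 0.0003)
  delta = 0.008518 m
Convert: delta = 0.008518 m = 8.518 mm
Final answer: delta = 8.518 mm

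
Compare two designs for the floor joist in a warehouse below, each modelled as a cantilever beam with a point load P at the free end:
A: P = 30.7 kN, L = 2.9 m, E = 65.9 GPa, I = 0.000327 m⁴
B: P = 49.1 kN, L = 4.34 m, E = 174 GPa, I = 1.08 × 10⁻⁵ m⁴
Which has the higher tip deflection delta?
Model: a cantilever beam with a point load P at the free end, so delta = (P·L^3) / (3·E·I) (SI units).
  A: delta = (30700 × 2.9^3) / (3 × (6.59 × 10¹⁰) × 0.000327) = 0.01158 m = 11.58 mm
  B: delta = (49100 × 4.34^3) / (3 × (1.74 × 10¹¹) × (1.08 × 10⁻⁵)) = 0.712 m = 712 mm
712 mm > 11.58 mm, so B is larger.
Final answer: B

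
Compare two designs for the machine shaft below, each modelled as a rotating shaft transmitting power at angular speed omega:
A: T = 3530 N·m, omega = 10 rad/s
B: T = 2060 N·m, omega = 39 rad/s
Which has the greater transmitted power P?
Model: a rotating shaft transmitting power at angular speed omega, so P = T·omega (SI units).
  A: P = 3530 × 10 = 35300 W = 35.3 kW
  B: P = 2060 × 39 = 80340 W = 80.34 kW
80.34 kW > 35.3 kW, so B is larger.
Final answer: B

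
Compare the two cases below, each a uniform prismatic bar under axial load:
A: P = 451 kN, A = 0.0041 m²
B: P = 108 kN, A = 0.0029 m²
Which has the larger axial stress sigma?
Model: a uniform prismatic bar under axial load, so sigma = P / A (SI units).
  A: sigma = 451000 / 0.0041 = 1.1 × 10⁸ Pa = 110 MPa
  B: sigma = 108000 / 0.0029 = 3.724 × 10⁷ Pa = 37.24 MPa
110 MPa > 37.24 MPa, so A is larger.
Final answer: A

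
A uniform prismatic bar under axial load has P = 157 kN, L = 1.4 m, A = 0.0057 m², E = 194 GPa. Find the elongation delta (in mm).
Model: a uniform prismatic bar under axial load, so delta = (P·L) / (A·E).
Convert to SI units:
  P = 157 kN = 157000 N
  E = 194 GPa = 1.94 × 10¹¹ Pa
Substitute:
  delta = (157000 × 1.4) / (0.0057 × (1.94 × 10¹¹))
  delta = 0.0001988 m
Convert: delta = 0.0001988 m = 0.1988 mm
Final answer: delta = 0.1988 mm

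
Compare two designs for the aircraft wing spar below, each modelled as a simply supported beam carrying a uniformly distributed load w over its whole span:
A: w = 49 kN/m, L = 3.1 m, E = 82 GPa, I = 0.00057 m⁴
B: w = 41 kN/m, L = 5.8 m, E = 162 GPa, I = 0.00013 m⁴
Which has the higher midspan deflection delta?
Model: a simply supported beam carrying a uniformly distributed load w over its whole span, so delta = (5·w·L^4) / (384·E·I) (SI units).
  A: delta = (5 × 49000 × 3.1^4) / (384 × (8.2 × 10¹⁰) × 0.00057) = 0.001261 m = 1.261 mm
  B: delta = (5 × 41000 × 5.8^4) / (384 × (1.62 × 10¹¹) × 0.00013) = 0.02869 m = 28.69 mm
28.69 mm > 1.261 mm, so B is larger.
Final answer: B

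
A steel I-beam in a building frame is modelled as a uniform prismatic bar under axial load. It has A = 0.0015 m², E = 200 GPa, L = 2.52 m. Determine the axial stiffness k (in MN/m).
Model: a uniform prismatic bar under axial load, so k = (A·E) / L.
Convert to SI units:
  E = 200 GPa = 2 × 10¹¹ Pa
Substitute:
  k = (0.0015 × (2 × 10¹¹)) / 2.52
  k = 1.19 × 10⁸ N/m
Convert: k = 1.19 × 10⁸ N/m = 119 MN/m
Final answer: k = 119 MN/m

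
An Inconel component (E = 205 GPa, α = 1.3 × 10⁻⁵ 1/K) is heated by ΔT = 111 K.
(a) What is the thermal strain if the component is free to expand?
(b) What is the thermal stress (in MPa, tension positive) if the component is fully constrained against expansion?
(a) Free thermal strain ε_th = α·ΔT = (1.3 × 10⁻⁵) × 111 = 0.001443
(b) Fully constrained, the expansion is suppressed, so σ = -E·α·ΔT. Convert E = 205 GPa = 2.05 × 10¹¹ Pa.
  σ = -(2.05 × 10¹¹) × (1.3 × 10⁻⁵) × 111 = -2.958 × 10⁸ Pa = -295.8 MPa (compressive)
Final answer: (a) ε_th = 0.001443, (b) σ = -295.8 MPa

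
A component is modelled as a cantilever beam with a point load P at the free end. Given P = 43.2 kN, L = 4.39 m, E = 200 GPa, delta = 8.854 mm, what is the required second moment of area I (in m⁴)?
Model: a cantilever beam with a point load P at the free end, so delta = (P·L^3) / (3·E·I).
Solve for I: I = (P·L^3) / (3·delta·E).
Convert to SI units:
  P = 43.2 kN = 43200 N
  E = 200 GPa = 2 × 10¹¹ Pa
  delta = 8.854 mm = 0.008854 m
Substitute:
  I = (43200 × 4.39^3) / (3 × 0.008854 × (2 × 10¹¹))
  I = 0.000688 m⁴
Final answer: I = 0.000688 m⁴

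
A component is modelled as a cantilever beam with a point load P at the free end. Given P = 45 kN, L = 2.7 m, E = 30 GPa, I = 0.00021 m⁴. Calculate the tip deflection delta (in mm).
Model: a cantilever beam with a point load P at the free end, so delta = (P·L^3) / (3·E·I).
Convert to SI units:
  P = 45 kN = 45000 N
  E = 30 GPa = 3 × 10¹⁰ Pa
Substitute:
  delta = (45000 × 2.7^3) / (3 × (3 × 10¹⁰) × 0.00021)
  delta = 0.04686 m
Convert: delta = 0.04686 m = 46.86 mm
Final answer: delta = 46.86 mm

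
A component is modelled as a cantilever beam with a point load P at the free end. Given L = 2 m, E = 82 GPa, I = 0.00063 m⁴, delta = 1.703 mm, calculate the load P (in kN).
Model: a cantilever beam with a point load P at the free end, so delta = (P·L^3) / (3·E·I).
Solve for P: P = (3·delta·E·I) / L^3.
Convert to SI units:
  E = 82 GPa = 8.2 × 10¹⁰ Pa
  delta = 1.703 mm = 0.001703 m
Substitute:
  P = (3 × 0.001703 × (8.2 × 10¹⁰) × 0.00063) / 2^3
  P = 32990 N
Convert: P = 32990 N = 32.99 kN
Final answer: P = 32.99 kN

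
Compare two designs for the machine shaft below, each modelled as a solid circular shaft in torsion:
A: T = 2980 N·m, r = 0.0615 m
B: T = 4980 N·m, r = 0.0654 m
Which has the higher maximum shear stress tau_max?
Model: a solid circular shaft in torsion, so tau_max = (2·T) / (π·r^3) (SI units).
  A: tau_max = (2 × 2980) / (π × 0.0615^3) = 8.156 × 10⁶ Pa = 8.156 MPa
  B: tau_max = (2 × 4980) / (π × 0.0654^3) = 1.133 × 10⁷ Pa = 11.33 MPa
11.33 MPa > 8.156 MPa, so B is larger.
Final answer: B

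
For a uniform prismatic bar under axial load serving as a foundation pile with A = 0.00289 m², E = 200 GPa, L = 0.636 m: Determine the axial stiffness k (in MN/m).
Model: a uniform prismatic bar under axial load, so k = (A·E) / L.
Convert to SI units:
  E = 200 GPa = 2 × 10¹¹ Pa
Substitute:
  k = (0.00289 × (2 × 10¹¹)) / 0.636
  k = 9.088 × 10⁸ N/m
Convert: k = 9.088 × 10⁸ N/m = 908.8 MN/m
Final answer: k = 908.8 MN/m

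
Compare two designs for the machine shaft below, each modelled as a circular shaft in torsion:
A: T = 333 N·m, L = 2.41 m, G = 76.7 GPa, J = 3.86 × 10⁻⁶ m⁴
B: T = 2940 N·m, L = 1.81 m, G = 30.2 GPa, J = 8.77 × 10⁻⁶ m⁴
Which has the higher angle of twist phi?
Model: a circular shaft in torsion, so phi = (T·L) / (G·J) (SI units).
  A: phi = (333 × 2.41) / ((7.67 × 10¹⁰) × (3.86 × 10⁻⁶)) = 0.002711 rad = 0.1553°
  B: phi = (2940 × 1.81) / ((3.02 × 10¹⁰) × (8.77 × 10⁻⁶)) = 0.02009 rad = 1.151°
1.151° > 0.1553°, so B is larger.
Final answer: B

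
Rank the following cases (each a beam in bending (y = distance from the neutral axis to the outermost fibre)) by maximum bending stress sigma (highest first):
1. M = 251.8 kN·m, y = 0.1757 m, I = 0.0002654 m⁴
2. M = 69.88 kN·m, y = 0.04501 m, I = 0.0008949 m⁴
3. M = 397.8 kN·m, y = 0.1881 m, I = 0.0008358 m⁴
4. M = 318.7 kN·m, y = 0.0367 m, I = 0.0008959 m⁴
Model: a beam in bending (y = distance from the neutral axis to the outermost fibre), so sigma = (M·y) / I (SI units).
  Case 1: sigma = (251800 × 0.1757) / 0.0002654 = 1.667 × 10⁸ Pa = 166.7 MPa
  Case 2: sigma = (69880 × 0.04501) / 0.0008949 = 3.515 × 10⁶ Pa = 3.515 MPa
  Case 3: sigma = (397800 × 0.1881) / 0.0008358 = 8.953 × 10⁷ Pa = 89.53 MPa
  Case 4: sigma = (318700 × 0.0367) / 0.0008959 = 1.306 × 10⁷ Pa = 13.06 MPa
Ordering: 166.7 MPa (case 1) > 89.53 MPa (case 3) > 13.06 MPa (case 4) > 3.515 MPa (case 2)
Final answer: 1, 3, 4, 2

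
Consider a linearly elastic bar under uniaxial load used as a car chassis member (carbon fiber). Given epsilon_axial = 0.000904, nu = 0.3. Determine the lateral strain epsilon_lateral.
Model: a linearly elastic bar under uniaxial load, so epsilon_lateral = -nu·epsilon_axial.
Substitute:
  epsilon_lateral = -(0.3 × 0.000904)
  epsilon_lateral = -0.0002712
Final answer: epsilon_lateral = -0.0002712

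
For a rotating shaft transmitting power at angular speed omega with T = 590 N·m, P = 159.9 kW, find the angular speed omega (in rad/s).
Model: a rotating shaft transmitting power at angular speed omega, so P = T·omega.
Solve for omega: omega = P / T.
Convert to SI units:
  P = 159.9 kW = 159900 W
Substitute:
  omega = 159900 / 590
  omega = 271 rad/s
Final answer: omega = 271 rad/s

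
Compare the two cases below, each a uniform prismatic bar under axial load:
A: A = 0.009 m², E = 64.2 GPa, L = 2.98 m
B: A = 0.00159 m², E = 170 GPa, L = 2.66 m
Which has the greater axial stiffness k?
Model: a uniform prismatic bar under axial load, so k = (A·E) / L (SI units).
  A: k = (0.009 × (6.42 × 10¹⁰)) / 2.98 = 1.939 × 10⁸ N/m = 193.9 MN/m
  B: k = (0.00159 × (1.7 × 10¹¹)) / 2.66 = 1.016 × 10⁸ N/m = 101.6 MN/m
193.9 MN/m > 101.6 MN/m, so A is larger.
Final answer: A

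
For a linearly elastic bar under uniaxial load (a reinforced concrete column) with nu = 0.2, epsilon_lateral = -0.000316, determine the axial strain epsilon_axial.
Model: a linearly elastic bar under uniaxial load, so epsilon_lateral = -nu·epsilon_axial.
Solve for epsilon_axial: epsilon_axial = -epsilon_lateral / nu.
Substitute:
  epsilon_axial = -(-0.000316) / 0.2
  epsilon_axial = 0.00158
Final answer: epsilon_axial = 0.00158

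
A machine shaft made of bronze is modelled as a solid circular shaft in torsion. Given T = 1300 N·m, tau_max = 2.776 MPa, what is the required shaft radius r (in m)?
Model: a solid circular shaft in torsion, so tau_max = (2·T) / (π·r^3).
Solve for r: r = ((2·T) / (π·tau_max))^(1/3).
Convert to SI units:
  tau_max = 2.776 MPa = 2.776 × 10⁶ Pa
Substitute:
  r = ((2 × 1300) / (π × (2.776 × 10⁶)))^(1/3)
  r = 0.0668 m
Final answer: r = 0.0668 m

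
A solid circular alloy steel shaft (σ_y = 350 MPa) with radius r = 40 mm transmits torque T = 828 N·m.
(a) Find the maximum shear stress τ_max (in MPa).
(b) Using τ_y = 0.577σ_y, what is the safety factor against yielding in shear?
(a) For a solid circular shaft, τ_max = T·r/J with J = π·r^4/2, i.e. τ_max = 2·T / (π·r^3). Convert r = 40 mm = 0.04 m.
  τ_max = (2 × 828) / (π × 0.04^3) = 8.236 × 10⁶ Pa = 8.236 MPa
(b) τ_y = 0.577 × 350 = 201.95 MPa
  SF = τ_y/τ_max = 201.95 / 8.236 = 24.52
Final answer: (a) τ_max = 8.236 MPa, (b) SF = 24.52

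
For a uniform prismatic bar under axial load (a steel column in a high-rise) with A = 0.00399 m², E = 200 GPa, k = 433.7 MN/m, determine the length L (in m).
Model: a uniform prismatic bar under axial load, so k = (A·E) / L.
Solve for L: L = (A·E) / k.
Convert to SI units:
  E = 200 GPa = 2 × 10¹¹ Pa
  k = 433.7 MN/m = 4.337 × 10⁸ N/m
Substitute:
  L = (0.00399 × (2 × 10¹¹)) / (4.337 × 10⁸)
  L = 1.84 m
Final answer: L = 1.84 m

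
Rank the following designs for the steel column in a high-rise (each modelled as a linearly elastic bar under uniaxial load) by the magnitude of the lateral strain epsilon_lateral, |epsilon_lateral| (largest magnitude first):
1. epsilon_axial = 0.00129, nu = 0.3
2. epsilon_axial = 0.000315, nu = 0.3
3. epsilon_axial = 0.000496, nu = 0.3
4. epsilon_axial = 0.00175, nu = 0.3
Model: a linearly elastic bar under uniaxial load, so epsilon_lateral = -nu·epsilon_axial (SI units).
  Case 1: epsilon_lateral = -(0.3 × 0.00129) = -0.000387
  Case 2: epsilon_lateral = -(0.3 × 0.000315) = -9.45 × 10⁻⁵
  Case 3: epsilon_lateral = -(0.3 × 0.000496) = -0.0001488
  Case 4: epsilon_lateral = -(0.3 × 0.00175) = -0.000525
Ordering by |epsilon_lateral|: 0.000525 (case 4) > 0.000387 (case 1) > 0.0001488 (case 3) > 9.45 × 10⁻⁵ (case 2)
Final answer: 4, 1, 3, 2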